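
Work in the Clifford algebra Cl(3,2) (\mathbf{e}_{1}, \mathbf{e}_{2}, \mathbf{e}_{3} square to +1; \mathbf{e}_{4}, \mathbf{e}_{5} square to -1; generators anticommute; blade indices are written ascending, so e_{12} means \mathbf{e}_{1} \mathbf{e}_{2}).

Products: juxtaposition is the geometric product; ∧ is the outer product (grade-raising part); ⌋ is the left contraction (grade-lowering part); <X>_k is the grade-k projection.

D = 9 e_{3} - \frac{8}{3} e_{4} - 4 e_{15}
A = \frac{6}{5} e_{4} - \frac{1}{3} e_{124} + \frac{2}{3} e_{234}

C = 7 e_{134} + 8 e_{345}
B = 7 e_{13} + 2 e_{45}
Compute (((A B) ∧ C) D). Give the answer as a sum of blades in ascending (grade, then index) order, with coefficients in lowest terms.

step 1: -\frac{12}{5} e_{5} + \frac{14}{3} e_{124} + \frac{2}{3} e_{125} + \frac{42}{5} e_{134} + \frac{7}{3} e_{234} - \frac{4}{3} e_{235}
step 2: \frac{84}{5} e_{1345}
step 3: -\frac{336}{5} e_{34} - \frac{224}{5} e_{135} + \frac{756}{5} e_{145}
Answer: -\frac{336}{5} e_{34} - \frac{224}{5} e_{135} + \frac{756}{5} e_{145}


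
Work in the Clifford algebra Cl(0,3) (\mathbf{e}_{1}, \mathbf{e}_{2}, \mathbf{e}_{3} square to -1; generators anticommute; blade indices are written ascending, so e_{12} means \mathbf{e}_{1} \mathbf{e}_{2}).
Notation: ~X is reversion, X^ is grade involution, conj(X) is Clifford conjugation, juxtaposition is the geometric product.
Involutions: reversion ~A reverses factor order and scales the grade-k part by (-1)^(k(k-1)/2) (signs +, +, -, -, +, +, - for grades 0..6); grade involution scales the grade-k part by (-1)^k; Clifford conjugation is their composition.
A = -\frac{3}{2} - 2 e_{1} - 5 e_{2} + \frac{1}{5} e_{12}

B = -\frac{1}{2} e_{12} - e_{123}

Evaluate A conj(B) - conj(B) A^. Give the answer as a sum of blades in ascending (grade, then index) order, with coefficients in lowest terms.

first term: -\frac{1}{10} - \frac{5}{2} e_{1} + e_{2} + \frac{1}{5} e_{3} - \frac{3}{4} e_{12} + 5 e_{13} - 2 e_{23} + \frac{3}{2} e_{123}
second term: -\frac{1}{10} - \frac{5}{2} e_{1} + e_{2} + \frac{1}{5} e_{3} - \frac{3}{4} e_{12} - 5 e_{13} + 2 e_{23} + \frac{3}{2} e_{123}
Answer: 10 e_{13} - 4 e_{23}


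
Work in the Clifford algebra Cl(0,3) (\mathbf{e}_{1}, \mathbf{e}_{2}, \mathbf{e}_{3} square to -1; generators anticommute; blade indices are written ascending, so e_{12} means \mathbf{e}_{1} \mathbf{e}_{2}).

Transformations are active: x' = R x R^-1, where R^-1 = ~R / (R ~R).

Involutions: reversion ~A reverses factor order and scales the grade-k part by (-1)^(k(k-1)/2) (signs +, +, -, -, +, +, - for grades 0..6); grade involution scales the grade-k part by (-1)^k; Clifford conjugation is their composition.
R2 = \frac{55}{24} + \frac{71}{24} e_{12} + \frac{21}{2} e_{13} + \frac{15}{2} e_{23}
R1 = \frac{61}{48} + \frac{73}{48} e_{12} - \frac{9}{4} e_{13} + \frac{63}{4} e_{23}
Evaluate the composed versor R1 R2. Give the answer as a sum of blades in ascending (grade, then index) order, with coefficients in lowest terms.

Distribute over the terms of R1 (each basis-blade product reordered to ascending indices, repeated generators contracted through their squares):
(\frac{61}{48}) R2 = \frac{3355}{1152} + \frac{4331}{1152} e_{12} + \frac{427}{32} e_{13} + \frac{305}{32} e_{23}
(\frac{73}{48} e_{12}) R2 = -\frac{5183}{1152} + \frac{4015}{1152} e_{12} - \frac{365}{32} e_{13} + \frac{511}{32} e_{23}
(-\frac{9}{4} e_{13}) R2 = \frac{189}{8} - \frac{135}{8} e_{12} - \frac{165}{32} e_{13} + \frac{213}{32} e_{23}
(\frac{63}{4} e_{23}) R2 = -\frac{945}{8} - \frac{1323}{8} e_{12} + \frac{1491}{32} e_{13} + \frac{1155}{32} e_{23}
Summing the partial products and collecting blades:
Answer: -\frac{27673}{288} - \frac{33601}{192} e_{12} + \frac{347}{8} e_{13} + \frac{273}{4} e_{23}


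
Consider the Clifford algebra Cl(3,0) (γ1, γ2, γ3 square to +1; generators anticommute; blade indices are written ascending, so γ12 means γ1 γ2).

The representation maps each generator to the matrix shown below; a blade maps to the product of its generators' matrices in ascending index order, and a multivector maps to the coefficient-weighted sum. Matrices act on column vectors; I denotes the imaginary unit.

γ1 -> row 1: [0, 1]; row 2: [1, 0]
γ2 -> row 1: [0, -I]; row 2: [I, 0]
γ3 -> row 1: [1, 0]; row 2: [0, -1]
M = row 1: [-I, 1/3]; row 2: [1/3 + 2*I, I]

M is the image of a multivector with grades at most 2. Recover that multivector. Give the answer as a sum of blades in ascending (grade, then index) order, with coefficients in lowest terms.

Method: 1, rho(γ1), rho(γ2), rho(γ3) form a trace-orthogonal basis of the 2x2 complex matrices (tr(X Y) = 2 if X = Y, else 0), so M = m0*1 + m1*rho(γ1) + m2*rho(γ2) + m3*rho(γ3) with m0 = tr(M)/2 = 0, m1 = tr(M rho(γ1))/2 = 1/3 + I, m2 = tr(M rho(γ2))/2 = 1, m3 = tr(M rho(γ3))/2 = -I.
Multiplying table entries, the bivector images are rho(γ12) = I*rho(γ3), rho(γ13) = -I*rho(γ2), rho(γ23) = I*rho(γ1); with real blade coefficients the real parts of m0..m3 are the coefficients of 1, γ1, γ2, γ3 and the imaginary parts give the bivectors (γ23: Im m1, γ13: -Im m2, γ12: Im m3).
Answer: 1/3*γ1 + γ2 - γ12 + γ23


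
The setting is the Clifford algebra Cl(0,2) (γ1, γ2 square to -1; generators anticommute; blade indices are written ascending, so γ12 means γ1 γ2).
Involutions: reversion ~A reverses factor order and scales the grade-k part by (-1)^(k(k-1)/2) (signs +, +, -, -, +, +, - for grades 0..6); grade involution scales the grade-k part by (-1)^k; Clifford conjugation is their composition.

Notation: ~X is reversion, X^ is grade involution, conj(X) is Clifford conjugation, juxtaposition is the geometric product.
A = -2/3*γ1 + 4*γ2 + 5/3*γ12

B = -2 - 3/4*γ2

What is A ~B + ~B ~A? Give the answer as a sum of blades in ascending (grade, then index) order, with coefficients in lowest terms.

first term: 3 + 31/12*γ1 - 8*γ2 - 17/6*γ12
second term: 3 + 31/12*γ1 - 8*γ2 + 17/6*γ12
Answer: 6 + 31/6*γ1 - 16*γ2


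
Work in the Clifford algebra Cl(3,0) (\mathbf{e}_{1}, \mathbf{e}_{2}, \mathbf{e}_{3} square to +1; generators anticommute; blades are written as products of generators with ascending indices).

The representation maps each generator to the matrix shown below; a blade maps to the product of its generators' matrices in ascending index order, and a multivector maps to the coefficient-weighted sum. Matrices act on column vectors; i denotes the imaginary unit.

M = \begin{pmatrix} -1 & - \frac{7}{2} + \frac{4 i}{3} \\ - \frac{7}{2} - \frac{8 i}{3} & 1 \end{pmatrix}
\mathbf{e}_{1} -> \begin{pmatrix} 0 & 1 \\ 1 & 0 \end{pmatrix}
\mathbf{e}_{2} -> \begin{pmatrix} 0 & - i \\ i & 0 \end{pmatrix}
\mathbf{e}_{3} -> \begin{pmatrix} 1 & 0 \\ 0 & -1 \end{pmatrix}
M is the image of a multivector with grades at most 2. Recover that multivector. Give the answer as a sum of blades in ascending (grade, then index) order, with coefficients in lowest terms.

Method: 1, rho(e_{1}), rho(e_{2}), rho(e_{3}) form a trace-orthogonal basis of the 2x2 complex matrices (tr(X Y) = 2 if X = Y, else 0), so M = m0*1 + m1*rho(e_{1}) + m2*rho(e_{2}) + m3*rho(e_{3}) with m0 = tr(M)/2 = 0, m1 = tr(M rho(e_{1}))/2 = - \frac{7}{2} - \frac{2 i}{3}, m2 = tr(M rho(e_{2}))/2 = -2, m3 = tr(M rho(e_{3}))/2 = -1.
Multiplying table entries, the bivector images are rho(e_{1} e_{2}) = i*rho(e_{3}), rho(e_{1} e_{3}) = -i*rho(e_{2}), rho(e_{2} e_{3}) = i*rho(e_{1}); with real blade coefficients the real parts of m0..m3 are the coefficients of 1, e_{1}, e_{2}, e_{3} and the imaginary parts give the bivectors (e_{2} e_{3}: Im m1, e_{1} e_{3}: -Im m2, e_{1} e_{2}: Im m3).
Answer: -\frac{7}{2} e_{1} - 2 e_{2} - e_{3} - \frac{2}{3} e_{2} e_{3}


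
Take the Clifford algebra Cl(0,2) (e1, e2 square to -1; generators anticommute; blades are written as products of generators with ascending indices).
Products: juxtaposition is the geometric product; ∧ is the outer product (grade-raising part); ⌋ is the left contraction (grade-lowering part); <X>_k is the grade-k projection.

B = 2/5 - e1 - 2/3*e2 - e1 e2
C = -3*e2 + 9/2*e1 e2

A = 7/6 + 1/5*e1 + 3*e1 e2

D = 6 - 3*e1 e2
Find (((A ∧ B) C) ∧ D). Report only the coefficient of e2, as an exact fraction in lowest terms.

step 1: 7/15 - 163/150*e1 - 7/9*e2 - 1/10*e1 e2
step 2: -113/60 - 19/5*e1 + 349/100*e2 + 134/25*e1 e2
step 3: -113/10 - 114/5*e1 + 1047/50*e2 + 3781/100*e1 e2
Answer: 1047/50


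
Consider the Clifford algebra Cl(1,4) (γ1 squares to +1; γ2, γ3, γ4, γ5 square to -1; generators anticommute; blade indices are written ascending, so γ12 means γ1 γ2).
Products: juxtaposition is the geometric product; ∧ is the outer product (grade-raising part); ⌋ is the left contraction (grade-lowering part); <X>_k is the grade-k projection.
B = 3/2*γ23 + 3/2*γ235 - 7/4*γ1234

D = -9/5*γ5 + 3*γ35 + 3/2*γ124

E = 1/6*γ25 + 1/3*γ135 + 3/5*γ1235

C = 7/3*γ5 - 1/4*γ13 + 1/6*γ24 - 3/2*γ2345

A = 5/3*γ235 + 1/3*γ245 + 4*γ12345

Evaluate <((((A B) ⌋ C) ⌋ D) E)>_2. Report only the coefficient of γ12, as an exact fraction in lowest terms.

step 1: 5/2 + 9/2*γ5 + 6*γ14 + 1/2*γ34 - 7/12*γ135 - 37/12*γ145 - 1/2*γ345
step 2: -21/2 - 3/4*γ2 + 35/6*γ5 - 5/8*γ13 + 5/12*γ24 + 3/4*γ25 - 27/4*γ234 - 15/4*γ2345
step 3: 21/2 - 5/8*γ1 + 35/2*γ3 + 189/10*γ5 - 9/8*γ14 - 63/2*γ35 - 63/4*γ124
step 4: 21/2*γ1 + 63/20*γ2 + 189/10*γ12 - 63/10*γ13 + 35/6*γ15 + 21/4*γ23 + 7/4*γ25 - 5/24*γ35 + 567/50*γ123 - 509/48*γ125 + 7/2*γ135 - 21/8*γ145 - 79/24*γ235 + 363/40*γ345 + 63/10*γ1235 + 3/16*γ1245 + 237/40*γ2345
step 5: 189/10*γ12 - 63/10*γ13 + 35/6*γ15 + 21/4*γ23 + 7/4*γ25 - 5/24*γ35
Answer: 189/10


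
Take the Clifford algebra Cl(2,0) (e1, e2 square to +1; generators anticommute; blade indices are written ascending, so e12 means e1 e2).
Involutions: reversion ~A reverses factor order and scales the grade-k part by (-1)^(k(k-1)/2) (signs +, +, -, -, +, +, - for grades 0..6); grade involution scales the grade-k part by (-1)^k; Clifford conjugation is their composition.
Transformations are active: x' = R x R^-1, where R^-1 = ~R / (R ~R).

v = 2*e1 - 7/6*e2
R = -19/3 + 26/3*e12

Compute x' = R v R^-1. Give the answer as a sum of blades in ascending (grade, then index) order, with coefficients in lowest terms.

~R = -19/3 - 26/3*e12, and R ~R = 1037/9, so R^-1 = ~R / (1037/9).
R v = -205/9*e1 - 179/18*e2
Answer: 1568/3111*e1 + 4687/2074*e2


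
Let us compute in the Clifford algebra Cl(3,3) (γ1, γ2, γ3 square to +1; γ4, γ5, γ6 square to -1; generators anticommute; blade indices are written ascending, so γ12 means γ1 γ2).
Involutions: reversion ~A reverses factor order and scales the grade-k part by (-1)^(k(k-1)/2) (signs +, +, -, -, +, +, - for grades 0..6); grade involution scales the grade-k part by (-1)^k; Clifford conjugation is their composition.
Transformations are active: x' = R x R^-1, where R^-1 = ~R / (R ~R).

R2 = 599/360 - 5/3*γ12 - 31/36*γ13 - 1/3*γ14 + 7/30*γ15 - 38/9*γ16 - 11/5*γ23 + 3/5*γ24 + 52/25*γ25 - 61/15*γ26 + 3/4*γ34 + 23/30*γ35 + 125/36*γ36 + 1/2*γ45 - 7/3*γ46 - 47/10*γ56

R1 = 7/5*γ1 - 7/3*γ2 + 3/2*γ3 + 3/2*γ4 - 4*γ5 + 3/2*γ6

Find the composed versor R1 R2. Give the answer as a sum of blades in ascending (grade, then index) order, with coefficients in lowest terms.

Distribute over the terms of R1 (each basis-blade product reordered to ascending indices, repeated generators contracted through their squares):
(7/5*γ1) R2 = 4193/1800*γ1 - 7/3*γ2 - 217/180*γ3 - 7/15*γ4 + 49/150*γ5 - 266/45*γ6 - 77/25*γ123 + 21/25*γ124 + 364/125*γ125 - 427/75*γ126 + 21/20*γ134 + 161/150*γ135 + 175/36*γ136 + 7/10*γ145 - 49/15*γ146 - 329/50*γ156
(-7/3*γ2) R2 = -35/9*γ1 - 4193/1080*γ2 + 77/15*γ3 - 7/5*γ4 - 364/75*γ5 + 427/45*γ6 - 217/108*γ123 - 7/9*γ124 + 49/90*γ125 - 266/27*γ126 - 7/4*γ234 - 161/90*γ235 - 875/108*γ236 - 7/6*γ245 + 49/9*γ246 + 329/30*γ256
(3/2*γ3) R2 = 31/24*γ1 + 33/10*γ2 + 599/240*γ3 + 9/8*γ4 + 23/20*γ5 + 125/24*γ6 - 5/2*γ123 + 1/2*γ134 - 7/20*γ135 + 19/3*γ136 - 9/10*γ234 - 78/25*γ235 + 61/10*γ236 + 3/4*γ345 - 7/2*γ346 - 141/20*γ356
(3/2*γ4) R2 = -1/2*γ1 + 9/10*γ2 + 9/8*γ3 + 599/240*γ4 - 3/4*γ5 + 7/2*γ6 - 5/2*γ124 - 31/24*γ134 - 7/20*γ145 + 19/3*γ146 - 33/10*γ234 - 78/25*γ245 + 61/10*γ246 - 23/20*γ345 - 125/24*γ346 - 141/20*γ456
(-4*γ5) R2 = -14/15*γ1 - 208/25*γ2 - 46/15*γ3 - 2*γ4 - 599/90*γ5 - 94/5*γ6 + 20/3*γ125 + 31/9*γ135 + 4/3*γ145 - 152/9*γ156 + 44/5*γ235 - 12/5*γ245 - 244/15*γ256 - 3*γ345 + 125/9*γ356 - 28/3*γ456
(3/2*γ6) R2 = -19/3*γ1 - 61/10*γ2 + 125/24*γ3 - 7/2*γ4 - 141/20*γ5 + 599/240*γ6 - 5/2*γ126 - 31/24*γ136 - 1/2*γ146 + 7/20*γ156 - 33/10*γ236 + 9/10*γ246 + 78/25*γ256 + 9/8*γ346 + 23/20*γ356 + 3/4*γ456
Summing the partial products and collecting blades:
Answer: -7231/900*γ1 - 88753/5400*γ2 + 6977/720*γ3 - 899/240*γ4 - 16049/900*γ5 - 2893/720*γ6 - 20491/2700*γ123 - 1097/450*γ124 + 22777/2250*γ125 - 24361/1350*γ126 + 31/120*γ134 + 3751/900*γ135 + 713/72*γ136 + 101/60*γ145 + 77/30*γ146 - 20807/900*γ156 - 119/20*γ234 + 1751/450*γ235 - 2863/540*γ236 - 1003/150*γ245 + 112/9*γ246 - 109/50*γ256 - 17/5*γ345 - 91/12*γ346 + 719/90*γ356 - 469/30*γ456


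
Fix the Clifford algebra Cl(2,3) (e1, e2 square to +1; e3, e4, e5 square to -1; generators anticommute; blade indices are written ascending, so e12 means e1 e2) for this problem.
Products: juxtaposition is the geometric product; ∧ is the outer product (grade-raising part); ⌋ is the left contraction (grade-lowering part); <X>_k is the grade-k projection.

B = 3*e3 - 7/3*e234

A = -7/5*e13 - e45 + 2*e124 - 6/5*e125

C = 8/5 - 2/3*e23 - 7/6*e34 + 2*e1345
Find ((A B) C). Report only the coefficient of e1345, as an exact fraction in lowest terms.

step 1: 21/5*e1 + 14/3*e13 + 49/15*e124 + 7/3*e235 - 3*e345 - 6*e1234 + 18/5*e1235 - 14/5*e1345
step 2: 28/5 + 318/25*e1 - 91/18*e5 - 91/9*e12 + 112/15*e13 + 85/9*e14 - 17/3*e15 - 36/5*e24 - 12*e25 + 28/3*e45 - 119/18*e123 + 14/25*e124 - 637/90*e134 + 154/15*e235 + 85/18*e245 + 18/5*e345 - 48/5*e1234 + 144/25*e1235 + 91/15*e1245 - 112/25*e1345
Answer: -112/25


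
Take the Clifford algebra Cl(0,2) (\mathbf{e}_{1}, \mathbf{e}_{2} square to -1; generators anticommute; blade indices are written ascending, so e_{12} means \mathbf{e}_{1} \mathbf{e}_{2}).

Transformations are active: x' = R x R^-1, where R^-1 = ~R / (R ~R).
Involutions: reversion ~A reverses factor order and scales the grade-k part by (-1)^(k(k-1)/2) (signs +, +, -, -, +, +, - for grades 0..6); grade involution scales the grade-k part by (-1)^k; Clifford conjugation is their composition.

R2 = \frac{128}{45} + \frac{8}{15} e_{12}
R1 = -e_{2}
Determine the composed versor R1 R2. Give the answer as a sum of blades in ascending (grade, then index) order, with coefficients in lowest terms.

Distribute over the terms of R1 (each basis-blade product reordered to ascending indices, repeated generators contracted through their squares):
(-e_{2}) R2 = -\frac{8}{15} e_{1} - \frac{128}{45} e_{2}
Answer: -\frac{8}{15} e_{1} - \frac{128}{45} e_{2}


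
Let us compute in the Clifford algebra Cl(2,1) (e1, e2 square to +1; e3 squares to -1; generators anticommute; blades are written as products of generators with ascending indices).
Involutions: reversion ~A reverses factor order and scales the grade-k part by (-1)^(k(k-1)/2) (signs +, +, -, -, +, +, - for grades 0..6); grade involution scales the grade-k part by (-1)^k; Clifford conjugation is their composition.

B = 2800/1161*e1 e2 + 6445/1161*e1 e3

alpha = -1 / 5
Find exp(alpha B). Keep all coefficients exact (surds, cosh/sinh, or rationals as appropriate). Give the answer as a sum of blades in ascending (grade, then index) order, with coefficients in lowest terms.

B^2 term by term: the squares give (2800/1161)^2*(e1 e2)^2 + (6445/1161)^2*(e1 e3)^2 = 7840000/1347921*(-1) + 41538025/1347921*(+1) = 25 (each basis 2-blade squares to minus the product of its generators' squares); cross terms between blades sharing an index anticommute and cancel. So B^2 = 25.
B^2 = 25 — a positive square means the series sums to a boost: l = 5, alpha*l = -1, so exp(alpha B) = cosh(-1) + (sinh(-1)/5)*B = cosh(1) + (-sinh(1)/5)*B.
Answer: cosh(1) - 560*sinh(1)/1161*e1 e2 - 1289*sinh(1)/1161*e1 e3


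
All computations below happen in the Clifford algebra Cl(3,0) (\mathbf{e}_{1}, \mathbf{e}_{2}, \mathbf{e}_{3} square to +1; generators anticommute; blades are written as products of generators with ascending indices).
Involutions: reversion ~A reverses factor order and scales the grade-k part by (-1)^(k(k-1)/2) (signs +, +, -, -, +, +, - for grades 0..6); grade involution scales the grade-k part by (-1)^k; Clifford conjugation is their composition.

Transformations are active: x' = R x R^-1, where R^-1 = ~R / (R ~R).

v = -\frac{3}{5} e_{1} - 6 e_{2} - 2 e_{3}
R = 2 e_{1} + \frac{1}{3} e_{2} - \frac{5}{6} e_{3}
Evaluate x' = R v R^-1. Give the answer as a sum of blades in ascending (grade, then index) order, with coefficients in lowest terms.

~R = 2 e_{1} + \frac{1}{3} e_{2} - \frac{5}{6} e_{3}, and R ~R = \frac{173}{36}, so R^-1 = ~R / (\frac{173}{36}).
R v = -\frac{23}{15} - \frac{59}{5} e_{1} e_{2} - \frac{9}{2} e_{1} e_{3} - \frac{17}{3} e_{2} e_{3}
Answer: -\frac{117}{173} e_{1} + \frac{5006}{865} e_{2} + \frac{438}{173} e_{3}


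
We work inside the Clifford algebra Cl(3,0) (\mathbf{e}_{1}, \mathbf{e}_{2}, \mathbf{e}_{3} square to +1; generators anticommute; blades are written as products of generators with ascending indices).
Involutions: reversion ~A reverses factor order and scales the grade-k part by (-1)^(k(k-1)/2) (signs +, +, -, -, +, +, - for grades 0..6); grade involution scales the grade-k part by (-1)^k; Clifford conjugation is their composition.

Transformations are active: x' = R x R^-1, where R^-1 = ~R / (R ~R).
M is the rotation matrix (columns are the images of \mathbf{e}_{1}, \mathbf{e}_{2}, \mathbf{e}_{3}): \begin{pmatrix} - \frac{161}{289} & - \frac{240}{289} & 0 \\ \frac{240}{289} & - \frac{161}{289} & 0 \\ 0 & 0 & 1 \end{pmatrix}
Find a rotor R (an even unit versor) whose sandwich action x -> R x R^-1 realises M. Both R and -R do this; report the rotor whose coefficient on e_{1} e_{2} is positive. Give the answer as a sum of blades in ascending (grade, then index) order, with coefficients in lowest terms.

Method: write R = a + b12*e_{1} e_{2} + b13*e_{1} e_{3} + b23*e_{2} e_{3} with a^2 + b12^2 + b13^2 + b23^2 = 1 (so R^-1 = ~R). Expanding the columns R e_j ~R gives tr M = 4a^2 - 1 and, from the antisymmetric part, M21 - M12 = -4a*b12, M13 - M31 = 4a*b13, M32 - M23 = -4a*b23.
Here tr M = -\frac{33}{289}, so a^2 = (1 + tr M)/4 = \frac{64}{289} and a = ±\frac{8}{17}. Taking a = \frac{8}{17}: M21 - M12 = \frac{480}{289}, M13 - M31 = 0, M32 - M23 = 0, giving b12 = -\frac{15}{17}, b13 = 0, b23 = 0, i.e. R = \frac{8}{17} - \frac{15}{17} e_{1} e_{2}.
Its e_{1} e_{2} coefficient is negative, so report the other preimage -R.
Answer: -\frac{8}{17} + \frac{15}{17} e_{1} e_{2}. Note: both R and -R realise this M (trace -\frac{33}{289}); the covering map identifies them, and the e_{1} e_{2}-coefficient sign is the tie-breaker.


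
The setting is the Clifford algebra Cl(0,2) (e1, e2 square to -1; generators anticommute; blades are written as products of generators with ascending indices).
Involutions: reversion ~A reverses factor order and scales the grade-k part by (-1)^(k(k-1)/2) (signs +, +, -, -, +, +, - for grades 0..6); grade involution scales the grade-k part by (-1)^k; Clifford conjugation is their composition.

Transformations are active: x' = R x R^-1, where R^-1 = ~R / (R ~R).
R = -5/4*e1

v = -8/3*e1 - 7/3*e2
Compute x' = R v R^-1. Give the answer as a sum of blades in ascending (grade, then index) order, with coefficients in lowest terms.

~R = -5/4*e1, and R ~R = -25/16, so R^-1 = ~R / (-25/16).
R v = -10/3 + 35/12*e1 e2
Answer: -8/3*e1 + 7/3*e2


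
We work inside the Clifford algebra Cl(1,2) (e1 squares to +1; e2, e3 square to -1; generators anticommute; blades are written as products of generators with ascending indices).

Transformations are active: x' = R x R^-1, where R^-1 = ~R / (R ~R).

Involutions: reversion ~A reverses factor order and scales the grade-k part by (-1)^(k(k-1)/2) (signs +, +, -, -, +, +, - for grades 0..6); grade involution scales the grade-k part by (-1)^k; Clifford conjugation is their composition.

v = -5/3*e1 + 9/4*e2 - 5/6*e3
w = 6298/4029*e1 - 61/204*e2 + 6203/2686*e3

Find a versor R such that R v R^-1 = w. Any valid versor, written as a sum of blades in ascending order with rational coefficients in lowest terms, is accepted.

Key observation: q(v) = q(w) = -143/48 (sandwiches preserve the norm), so R = v + w = -139/1343*e1 + 199/102*e2 + 5947/4029*e3 works whenever it is invertible — the component of v along it is kept and (v - w)/2 reverses, sending v to w.
Answer: -139/1343*e1 + 199/102*e2 + 5947/4029*e3


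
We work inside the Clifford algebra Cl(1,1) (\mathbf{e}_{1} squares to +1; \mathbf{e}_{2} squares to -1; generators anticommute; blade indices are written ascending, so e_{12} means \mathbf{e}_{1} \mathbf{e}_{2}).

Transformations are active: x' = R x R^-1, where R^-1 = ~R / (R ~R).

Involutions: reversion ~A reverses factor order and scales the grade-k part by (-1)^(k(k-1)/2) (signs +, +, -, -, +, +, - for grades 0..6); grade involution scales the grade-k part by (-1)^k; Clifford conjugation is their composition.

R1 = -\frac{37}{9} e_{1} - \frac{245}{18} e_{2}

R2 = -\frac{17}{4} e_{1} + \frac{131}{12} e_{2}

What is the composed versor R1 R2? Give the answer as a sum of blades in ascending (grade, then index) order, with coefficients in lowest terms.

Distribute over the terms of R1 (each basis-blade product reordered to ascending indices, repeated generators contracted through their squares):
(-\frac{37}{9} e_{1}) R2 = \frac{629}{36} - \frac{4847}{108} e_{12}
(-\frac{245}{18} e_{2}) R2 = \frac{32095}{216} - \frac{4165}{72} e_{12}
Summing the partial products and collecting blades:
Answer: \frac{35869}{216} - \frac{22189}{216} e_{12}


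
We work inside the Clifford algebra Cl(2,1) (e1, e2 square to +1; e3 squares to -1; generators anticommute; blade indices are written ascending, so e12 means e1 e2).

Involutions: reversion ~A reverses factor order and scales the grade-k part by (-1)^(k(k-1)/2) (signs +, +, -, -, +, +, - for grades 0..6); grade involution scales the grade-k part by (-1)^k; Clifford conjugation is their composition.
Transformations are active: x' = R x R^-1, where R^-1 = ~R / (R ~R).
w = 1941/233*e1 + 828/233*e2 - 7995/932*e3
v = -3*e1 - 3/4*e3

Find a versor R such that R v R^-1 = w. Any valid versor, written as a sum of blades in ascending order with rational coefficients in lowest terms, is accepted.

A norm check does it: q(v) = q(w) = 135/16, hence R = v + w = 1242/233*e1 + 828/233*e2 - 4347/466*e3 realises the map — parallel part kept, (v - w)/2 negated, v carried to w.
Answer: 1242/233*e1 + 828/233*e2 - 4347/466*e3


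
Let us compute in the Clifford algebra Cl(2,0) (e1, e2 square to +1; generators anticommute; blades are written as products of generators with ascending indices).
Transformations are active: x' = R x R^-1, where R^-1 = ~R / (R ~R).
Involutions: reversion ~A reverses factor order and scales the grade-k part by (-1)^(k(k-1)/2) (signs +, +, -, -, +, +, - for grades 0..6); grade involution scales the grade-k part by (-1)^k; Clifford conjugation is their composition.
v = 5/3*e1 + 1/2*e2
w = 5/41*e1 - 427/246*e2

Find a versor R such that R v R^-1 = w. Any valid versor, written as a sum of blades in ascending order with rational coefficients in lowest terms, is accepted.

Key observation: q(v) = q(w) = 109/36 (sandwiches preserve the norm), so R = v + w = 220/123*e1 - 152/123*e2 works whenever it is invertible — the component of v along it is kept and (v - w)/2 reverses, sending v to w.
Answer: 220/123*e1 - 152/123*e2


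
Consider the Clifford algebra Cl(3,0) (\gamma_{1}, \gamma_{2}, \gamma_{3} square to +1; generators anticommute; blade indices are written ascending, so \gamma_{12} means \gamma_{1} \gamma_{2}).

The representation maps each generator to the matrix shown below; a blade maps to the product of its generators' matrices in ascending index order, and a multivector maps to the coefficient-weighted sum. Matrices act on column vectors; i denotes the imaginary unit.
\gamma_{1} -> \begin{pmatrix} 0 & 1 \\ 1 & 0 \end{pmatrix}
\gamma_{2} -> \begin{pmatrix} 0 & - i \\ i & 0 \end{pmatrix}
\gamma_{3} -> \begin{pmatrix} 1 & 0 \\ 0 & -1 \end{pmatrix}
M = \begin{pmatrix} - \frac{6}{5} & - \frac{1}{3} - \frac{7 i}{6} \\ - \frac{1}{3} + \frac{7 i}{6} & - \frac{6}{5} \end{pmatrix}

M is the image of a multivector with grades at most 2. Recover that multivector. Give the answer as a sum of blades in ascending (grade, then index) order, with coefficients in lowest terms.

Method: 1, rho(\gamma_{1}), rho(\gamma_{2}), rho(\gamma_{3}) form a trace-orthogonal basis of the 2x2 complex matrices (tr(X Y) = 2 if X = Y, else 0), so M = m0*1 + m1*rho(\gamma_{1}) + m2*rho(\gamma_{2}) + m3*rho(\gamma_{3}) with m0 = tr(M)/2 = - \frac{6}{5}, m1 = tr(M rho(\gamma_{1}))/2 = - \frac{1}{3}, m2 = tr(M rho(\gamma_{2}))/2 = \frac{7}{6}, m3 = tr(M rho(\gamma_{3}))/2 = 0.
Multiplying table entries, the bivector images are rho(\gamma_{12}) = i*rho(\gamma_{3}), rho(\gamma_{13}) = -i*rho(\gamma_{2}), rho(\gamma_{23}) = i*rho(\gamma_{1}); with real blade coefficients the real parts of m0..m3 are the coefficients of 1, \gamma_{1}, \gamma_{2}, \gamma_{3} and the imaginary parts give the bivectors (\gamma_{23}: Im m1, \gamma_{13}: -Im m2, \gamma_{12}: Im m3).
Answer: -\frac{6}{5} - \frac{1}{3} \gamma_{1} + \frac{7}{6} \gamma_{2}


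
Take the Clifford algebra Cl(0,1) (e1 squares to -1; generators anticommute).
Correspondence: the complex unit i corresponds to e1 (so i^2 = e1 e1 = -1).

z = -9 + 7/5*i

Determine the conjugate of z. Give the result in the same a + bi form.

In blades: z = -9 + 7/5*e1.
Conjugation here is Clifford conjugation: the scalar is fixed and the grade-1 and grade-2 blades all flip sign, giving -9 - 7/5*e1; translating back:
Answer: -9 - 7/5*i


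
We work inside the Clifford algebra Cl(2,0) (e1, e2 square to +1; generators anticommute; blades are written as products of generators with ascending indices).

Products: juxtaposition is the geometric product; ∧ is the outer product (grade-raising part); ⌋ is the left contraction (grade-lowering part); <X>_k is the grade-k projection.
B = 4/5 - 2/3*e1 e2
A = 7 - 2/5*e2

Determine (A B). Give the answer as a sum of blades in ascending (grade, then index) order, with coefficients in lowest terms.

step 1: 28/5 - 4/15*e1 - 8/25*e2 - 14/3*e1 e2
Answer: 28/5 - 4/15*e1 - 8/25*e2 - 14/3*e1 e2


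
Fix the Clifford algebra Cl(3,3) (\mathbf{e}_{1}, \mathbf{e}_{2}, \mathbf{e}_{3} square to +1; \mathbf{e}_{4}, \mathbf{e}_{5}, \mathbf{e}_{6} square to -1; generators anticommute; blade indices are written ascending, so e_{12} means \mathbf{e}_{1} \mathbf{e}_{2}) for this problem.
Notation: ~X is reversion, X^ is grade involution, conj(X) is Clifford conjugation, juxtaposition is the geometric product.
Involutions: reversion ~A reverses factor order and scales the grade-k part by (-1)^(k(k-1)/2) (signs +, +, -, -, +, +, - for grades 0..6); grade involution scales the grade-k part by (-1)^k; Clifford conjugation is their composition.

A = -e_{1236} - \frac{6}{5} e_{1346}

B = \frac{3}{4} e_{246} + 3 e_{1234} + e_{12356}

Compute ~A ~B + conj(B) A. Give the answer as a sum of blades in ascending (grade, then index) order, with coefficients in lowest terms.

first term: -e_{5} - \frac{18}{5} e_{26} + 3 e_{46} + \frac{9}{10} e_{123} + \frac{3}{4} e_{134} - \frac{6}{5} e_{245}
second term: e_{5} + \frac{18}{5} e_{26} - 3 e_{46} - \frac{9}{10} e_{123} - \frac{3}{4} e_{134} - \frac{6}{5} e_{245}
Answer: -\frac{12}{5} e_{245}


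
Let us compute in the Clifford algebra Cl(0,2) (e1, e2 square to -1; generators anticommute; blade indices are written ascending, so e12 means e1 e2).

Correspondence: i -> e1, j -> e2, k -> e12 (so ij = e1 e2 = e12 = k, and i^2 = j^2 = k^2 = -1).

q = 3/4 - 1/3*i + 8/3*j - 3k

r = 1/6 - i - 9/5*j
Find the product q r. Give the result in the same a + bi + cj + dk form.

In blades: q = 3/4 - 1/3*e1 + 8/3*e2 - 3*e12, r = 1/6 - e1 - 9/5*e2.
Distribute q over r term by term (generator squares from the signature, products reordered to ascending indices): (3/4)*r = 1/8 - 3/4*e1 - 27/20*e2; (-1/3*e1)*r = -1/3 - 1/18*e1 + 3/5*e12; (8/3*e2)*r = 24/5 + 4/9*e2 + 8/3*e12; (-3*e12)*r = -27/5*e1 + 3*e2 - 1/2*e12.
Sum: 551/120 - 1117/180*e1 + 377/180*e2 + 83/30*e12; translating back through the correspondence:
Answer: 551/120 - 1117/180*i + 377/180*j + 83/30*k


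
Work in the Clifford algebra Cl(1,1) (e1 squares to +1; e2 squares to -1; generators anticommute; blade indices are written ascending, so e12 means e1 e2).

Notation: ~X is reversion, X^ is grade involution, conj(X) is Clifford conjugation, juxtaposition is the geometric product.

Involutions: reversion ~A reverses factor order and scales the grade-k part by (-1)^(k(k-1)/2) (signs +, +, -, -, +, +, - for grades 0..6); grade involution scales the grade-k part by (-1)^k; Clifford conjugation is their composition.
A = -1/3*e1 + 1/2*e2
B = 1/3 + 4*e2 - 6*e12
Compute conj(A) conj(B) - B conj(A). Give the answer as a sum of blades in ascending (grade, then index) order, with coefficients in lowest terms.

first term: -2 - 26/9*e1 + 11/6*e2 - 4/3*e12
second term: 2 - 26/9*e1 + 11/6*e2 - 4/3*e12
Answer: -4


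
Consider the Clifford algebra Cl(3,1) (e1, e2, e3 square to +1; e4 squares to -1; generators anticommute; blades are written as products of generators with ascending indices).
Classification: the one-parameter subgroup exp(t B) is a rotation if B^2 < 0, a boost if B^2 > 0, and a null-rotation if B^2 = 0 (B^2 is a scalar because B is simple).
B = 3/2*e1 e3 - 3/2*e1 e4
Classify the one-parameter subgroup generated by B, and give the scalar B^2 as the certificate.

B^2 term by term: the squares give (3/2)^2*(e1 e3)^2 + (-3/2)^2*(e1 e4)^2 = 9/4*(-1) + 9/4*(+1) = 0 (each basis 2-blade squares to minus the product of its generators' squares); cross terms between blades sharing an index anticommute and cancel. So B^2 = 0.
Answer: null-rotation, certificate B^2 = 0. The invariant at work: B^2 = 0 is unchanged by conjugation, hence its sign classifies the subgroup whatever basis B is written in.


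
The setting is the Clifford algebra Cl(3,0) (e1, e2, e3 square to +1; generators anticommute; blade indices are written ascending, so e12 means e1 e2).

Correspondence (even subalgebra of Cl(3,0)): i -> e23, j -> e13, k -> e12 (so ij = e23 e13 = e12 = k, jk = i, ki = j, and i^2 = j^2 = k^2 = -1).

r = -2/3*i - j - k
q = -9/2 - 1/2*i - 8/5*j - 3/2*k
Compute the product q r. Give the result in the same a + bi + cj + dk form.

In blades: q = -9/2 - 3/2*e12 - 8/5*e13 - 1/2*e23, r = -e12 - e13 - 2/3*e23.
Distribute q over r term by term (generator squares from the signature, products reordered to ascending indices): (-9/2)*r = 9/2*e12 + 9/2*e13 + 3*e23; (-3/2*e12)*r = -3/2 + e13 - 3/2*e23; (-8/5*e13)*r = -8/5 - 16/15*e12 + 8/5*e23; (-1/2*e23)*r = -1/3 + 1/2*e12 - 1/2*e13.
Sum: -103/30 + 59/15*e12 + 5*e13 + 31/10*e23; translating back through the correspondence:
Answer: -103/30 + 31/10*i + 5j + 59/15*k


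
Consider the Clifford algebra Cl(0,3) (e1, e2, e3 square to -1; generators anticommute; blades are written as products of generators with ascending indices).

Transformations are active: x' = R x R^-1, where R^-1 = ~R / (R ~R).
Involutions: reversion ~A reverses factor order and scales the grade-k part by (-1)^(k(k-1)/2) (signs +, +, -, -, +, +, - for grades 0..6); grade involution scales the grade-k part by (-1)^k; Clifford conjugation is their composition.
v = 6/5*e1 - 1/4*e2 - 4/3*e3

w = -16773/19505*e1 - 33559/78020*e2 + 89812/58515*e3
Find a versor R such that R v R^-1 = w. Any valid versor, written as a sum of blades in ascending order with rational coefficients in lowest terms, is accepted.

A norm check does it: q(v) = q(w) = -11809/3600, hence R = v + w = 6633/19505*e1 - 13266/19505*e2 + 11792/58515*e3 realises the map — parallel part kept, (v - w)/2 negated, v carried to w.
Answer: 6633/19505*e1 - 13266/19505*e2 + 11792/58515*e3


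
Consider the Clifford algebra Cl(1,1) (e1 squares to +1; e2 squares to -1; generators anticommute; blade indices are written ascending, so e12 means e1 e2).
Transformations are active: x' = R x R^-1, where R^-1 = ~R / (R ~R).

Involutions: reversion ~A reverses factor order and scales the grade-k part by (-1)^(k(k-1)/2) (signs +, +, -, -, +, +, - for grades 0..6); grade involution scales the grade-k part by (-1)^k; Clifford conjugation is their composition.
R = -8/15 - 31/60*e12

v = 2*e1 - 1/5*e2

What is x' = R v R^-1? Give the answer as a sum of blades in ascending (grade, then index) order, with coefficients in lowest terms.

~R = -8/15 + 31/60*e12, and R ~R = 7/400, so R^-1 = ~R / (7/400).
R v = -117/100*e1 + 57/50*e2
Answer: 2426/35*e1 - 485/7*e2


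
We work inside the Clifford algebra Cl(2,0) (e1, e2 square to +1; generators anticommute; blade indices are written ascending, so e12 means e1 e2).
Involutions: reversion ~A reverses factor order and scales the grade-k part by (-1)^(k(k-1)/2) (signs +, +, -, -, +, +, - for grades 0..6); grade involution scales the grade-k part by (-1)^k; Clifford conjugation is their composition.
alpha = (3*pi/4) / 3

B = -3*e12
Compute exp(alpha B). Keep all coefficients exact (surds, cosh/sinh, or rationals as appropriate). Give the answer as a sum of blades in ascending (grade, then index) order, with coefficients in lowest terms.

B^2 = (-3)^2*(e12)^2 = 9*(-1) = -9 (a basis 2-blade squares to minus the product of its generators' squares).
B^2 = -9 — the series telescopes trigonometrically here: l = 3, alpha*l = 3*pi/4, so exp(alpha B) = cos(3*pi/4) + (sin(3*pi/4)/3)*B = -sqrt(2)/2 + (sqrt(2)/6)*B.
Answer: -sqrt(2)/2 - sqrt(2)/2*e12


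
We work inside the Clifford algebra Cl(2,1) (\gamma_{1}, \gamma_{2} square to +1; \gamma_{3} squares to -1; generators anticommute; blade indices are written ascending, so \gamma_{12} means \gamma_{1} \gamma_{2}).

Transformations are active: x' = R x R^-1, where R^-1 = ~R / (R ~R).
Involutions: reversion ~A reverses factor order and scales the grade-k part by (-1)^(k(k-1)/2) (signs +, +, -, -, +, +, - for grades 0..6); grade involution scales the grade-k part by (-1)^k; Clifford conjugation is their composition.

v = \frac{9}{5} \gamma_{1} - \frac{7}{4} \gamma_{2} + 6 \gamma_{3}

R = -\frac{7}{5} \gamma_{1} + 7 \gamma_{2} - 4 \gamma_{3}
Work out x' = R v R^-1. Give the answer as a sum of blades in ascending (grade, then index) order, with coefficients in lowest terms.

~R = -\frac{7}{5} \gamma_{1} + 7 \gamma_{2} - 4 \gamma_{3}, and R ~R = \frac{874}{25}, so R^-1 = ~R / (\frac{874}{25}).
R v = \frac{923}{100} - \frac{203}{20} \gamma_{12} - \frac{6}{5} \gamma_{13} + 35 \gamma_{23}
Answer: -\frac{22193}{8740} \gamma_{1} + \frac{2380}{437} \gamma_{2} - \frac{3545}{437} \gamma_{3}


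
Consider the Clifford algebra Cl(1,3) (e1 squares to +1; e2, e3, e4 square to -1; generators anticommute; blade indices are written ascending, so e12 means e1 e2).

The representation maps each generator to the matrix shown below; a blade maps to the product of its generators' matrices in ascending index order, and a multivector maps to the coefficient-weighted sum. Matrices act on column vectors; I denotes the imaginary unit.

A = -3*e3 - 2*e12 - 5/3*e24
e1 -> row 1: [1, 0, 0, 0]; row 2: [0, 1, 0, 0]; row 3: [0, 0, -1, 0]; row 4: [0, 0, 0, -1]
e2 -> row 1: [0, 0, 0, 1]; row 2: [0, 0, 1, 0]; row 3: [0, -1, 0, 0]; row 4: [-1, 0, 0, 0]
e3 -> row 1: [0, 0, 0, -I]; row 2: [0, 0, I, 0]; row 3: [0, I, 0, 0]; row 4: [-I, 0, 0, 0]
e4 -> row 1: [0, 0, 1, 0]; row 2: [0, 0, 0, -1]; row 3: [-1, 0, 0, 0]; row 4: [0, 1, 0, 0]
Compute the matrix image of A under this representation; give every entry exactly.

Bivector images (products of the table entries): rho(e12) = rho(e1)rho(e2) = row 1: [0, 0, 0, 1]; row 2: [0, 0, 1, 0]; row 3: [0, 1, 0, 0]; row 4: [1, 0, 0, 0]; rho(e24) = rho(e2)rho(e4) = row 1: [0, 1, 0, 0]; row 2: [-1, 0, 0, 0]; row 3: [0, 0, 0, 1]; row 4: [0, 0, -1, 0].
M = (-3)*rho(e3) + (-2)*rho(e12) + (-5/3)*rho(e24), summed entrywise:
Answer: row 1: [0, -5/3, 0, -2 + 3*I]; row 2: [5/3, 0, -2 - 3*I, 0]; row 3: [0, -2 - 3*I, 0, -5/3]; row 4: [-2 + 3*I, 0, 5/3, 0]


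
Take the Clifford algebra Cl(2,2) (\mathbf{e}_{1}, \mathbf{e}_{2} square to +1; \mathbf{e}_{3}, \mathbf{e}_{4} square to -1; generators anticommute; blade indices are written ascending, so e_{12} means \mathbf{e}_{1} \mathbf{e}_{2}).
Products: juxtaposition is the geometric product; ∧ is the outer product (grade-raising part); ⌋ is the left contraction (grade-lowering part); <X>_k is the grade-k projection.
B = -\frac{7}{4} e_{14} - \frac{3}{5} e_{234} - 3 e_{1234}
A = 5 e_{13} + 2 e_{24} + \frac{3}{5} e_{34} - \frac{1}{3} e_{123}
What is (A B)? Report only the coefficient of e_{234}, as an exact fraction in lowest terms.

step 1: \frac{9}{25} e_{2} + \frac{6}{5} e_{3} + e_{4} + \frac{53}{10} e_{12} + \frac{141}{20} e_{13} + \frac{1}{5} e_{14} + 15 e_{24} + \frac{35}{4} e_{34} - 3 e_{124} + \frac{7}{12} e_{234}
Answer: \frac{7}{12}


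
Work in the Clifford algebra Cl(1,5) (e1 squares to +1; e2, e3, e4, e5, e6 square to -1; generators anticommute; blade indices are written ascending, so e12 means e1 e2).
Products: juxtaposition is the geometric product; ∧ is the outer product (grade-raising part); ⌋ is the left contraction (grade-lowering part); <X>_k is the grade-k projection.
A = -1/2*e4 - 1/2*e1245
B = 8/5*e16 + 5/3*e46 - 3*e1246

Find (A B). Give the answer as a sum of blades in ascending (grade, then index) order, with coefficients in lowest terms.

step 1: 5/6*e6 + 3/2*e56 - 3/2*e126 + 4/5*e146 - 5/6*e1256 + 4/5*e2456
Answer: 5/6*e6 + 3/2*e56 - 3/2*e126 + 4/5*e146 - 5/6*e1256 + 4/5*e2456


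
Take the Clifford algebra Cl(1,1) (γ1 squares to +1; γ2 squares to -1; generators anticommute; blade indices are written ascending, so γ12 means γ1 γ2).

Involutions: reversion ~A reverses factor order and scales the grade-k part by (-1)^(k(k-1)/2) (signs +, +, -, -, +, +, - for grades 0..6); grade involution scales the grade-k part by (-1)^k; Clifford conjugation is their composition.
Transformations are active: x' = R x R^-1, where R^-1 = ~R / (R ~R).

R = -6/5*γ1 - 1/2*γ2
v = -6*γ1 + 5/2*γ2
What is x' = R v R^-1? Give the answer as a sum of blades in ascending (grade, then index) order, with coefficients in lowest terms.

~R = -6/5*γ1 - 1/2*γ2, and R ~R = 119/100, so R^-1 = ~R / (119/100).
R v = 169/20 - 6*γ12
Answer: -1314/119*γ1 - 2285/238*γ2


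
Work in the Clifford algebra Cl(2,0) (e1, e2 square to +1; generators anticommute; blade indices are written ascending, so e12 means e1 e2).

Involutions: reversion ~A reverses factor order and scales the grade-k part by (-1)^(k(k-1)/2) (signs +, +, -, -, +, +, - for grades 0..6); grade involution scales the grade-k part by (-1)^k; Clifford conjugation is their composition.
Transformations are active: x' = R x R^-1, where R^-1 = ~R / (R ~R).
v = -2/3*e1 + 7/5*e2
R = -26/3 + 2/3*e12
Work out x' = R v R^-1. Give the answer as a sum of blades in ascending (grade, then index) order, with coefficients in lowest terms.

~R = -26/3 - 2/3*e12, and R ~R = 680/9, so R^-1 = ~R / (680/9).
R v = 302/45*e1 - 526/45*e2
Answer: -371/425*e1 + 1634/1275*e2


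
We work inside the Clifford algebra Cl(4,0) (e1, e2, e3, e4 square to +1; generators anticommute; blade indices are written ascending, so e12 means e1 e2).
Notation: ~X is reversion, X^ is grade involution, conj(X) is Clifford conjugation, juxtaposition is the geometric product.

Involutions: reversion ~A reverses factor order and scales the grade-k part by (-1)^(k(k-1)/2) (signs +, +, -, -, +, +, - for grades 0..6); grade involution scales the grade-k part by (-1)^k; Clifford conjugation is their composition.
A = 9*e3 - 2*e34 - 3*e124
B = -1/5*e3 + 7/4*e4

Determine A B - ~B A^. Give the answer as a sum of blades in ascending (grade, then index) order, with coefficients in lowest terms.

first term: -9/5 - 7/2*e3 - 2/5*e4 - 21/4*e12 + 63/4*e34 - 3/5*e1234
second term: 9/5 + 7/2*e3 + 2/5*e4 + 21/4*e12 + 63/4*e34 - 3/5*e1234
Answer: -18/5 - 7*e3 - 4/5*e4 - 21/2*e12
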